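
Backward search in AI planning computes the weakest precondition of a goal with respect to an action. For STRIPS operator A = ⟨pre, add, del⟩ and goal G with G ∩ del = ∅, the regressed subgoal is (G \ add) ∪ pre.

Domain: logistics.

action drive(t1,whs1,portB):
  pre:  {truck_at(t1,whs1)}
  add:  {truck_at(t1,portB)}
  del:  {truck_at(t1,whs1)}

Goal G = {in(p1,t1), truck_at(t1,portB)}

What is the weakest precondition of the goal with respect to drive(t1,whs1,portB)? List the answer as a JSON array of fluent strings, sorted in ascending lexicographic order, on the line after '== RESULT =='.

Regress:
  G ∩ del = {}  (empty — regression defined)
  G \ add = {in(p1,t1), truck_at(t1,portB)} \ {truck_at(t1,portB)} = {in(p1,t1)}
  ∪ pre   = {in(p1,t1)} ∪ {truck_at(t1,whs1)}
          = {in(p1,t1), truck_at(t1,whs1)}

== RESULT ==
["in(p1,t1)", "truck_at(t1,whs1)"]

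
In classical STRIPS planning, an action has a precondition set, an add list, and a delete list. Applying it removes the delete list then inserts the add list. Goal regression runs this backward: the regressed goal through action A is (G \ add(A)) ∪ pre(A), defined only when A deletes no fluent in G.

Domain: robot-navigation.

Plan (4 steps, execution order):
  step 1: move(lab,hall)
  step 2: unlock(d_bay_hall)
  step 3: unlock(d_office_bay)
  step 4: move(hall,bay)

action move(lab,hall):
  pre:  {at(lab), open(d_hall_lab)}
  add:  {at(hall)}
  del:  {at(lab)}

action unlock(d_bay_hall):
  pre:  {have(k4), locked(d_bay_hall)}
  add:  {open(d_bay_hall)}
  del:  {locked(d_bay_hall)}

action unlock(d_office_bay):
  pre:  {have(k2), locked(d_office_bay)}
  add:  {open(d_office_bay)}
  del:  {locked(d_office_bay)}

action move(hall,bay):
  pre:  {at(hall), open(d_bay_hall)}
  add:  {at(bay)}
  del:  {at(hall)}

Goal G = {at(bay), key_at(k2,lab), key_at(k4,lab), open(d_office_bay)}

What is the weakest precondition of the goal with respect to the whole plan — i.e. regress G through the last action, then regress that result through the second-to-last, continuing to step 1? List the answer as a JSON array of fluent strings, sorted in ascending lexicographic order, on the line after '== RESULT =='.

Work backward from the goal:
  through step 4 (move(hall,bay)): drop {at(bay)}, keep {key_at(k2,lab), key_at(k4,lab), open(d_office_bay)}, require {at(hall), open(d_bay_hall)}
    → {at(hall), key_at(k2,lab), key_at(k4,lab), open(d_bay_hall), open(d_office_bay)}
  through step 3 (unlock(d_office_bay)): drop {open(d_office_bay)}, keep {at(hall), key_at(k2,lab), key_at(k4,lab), open(d_bay_hall)}, require {have(k2), locked(d_office_bay)}
    → {at(hall), have(k2), key_at(k2,lab), key_at(k4,lab), locked(d_office_bay), open(d_bay_hall)}
  through step 2 (unlock(d_bay_hall)): drop {open(d_bay_hall)}, keep {at(hall), have(k2), key_at(k2,lab), key_at(k4,lab), locked(d_office_bay)}, require {have(k4), locked(d_bay_hall)}
    → {at(hall), have(k2), have(k4), key_at(k2,lab), key_at(k4,lab), locked(d_bay_hall), locked(d_office_bay)}
  through step 1 (move(lab,hall)): drop {at(hall)}, keep {have(k2), have(k4), key_at(k2,lab), key_at(k4,lab), locked(d_bay_hall), locked(d_office_bay)}, require {at(lab), open(d_hall_lab)}
    → {at(lab), have(k2), have(k4), key_at(k2,lab), key_at(k4,lab), locked(d_bay_hall), locked(d_office_bay), open(d_hall_lab)}

== RESULT ==
["at(lab)", "have(k2)", "have(k4)", "key_at(k2,lab)", "key_at(k4,lab)", "locked(d_bay_hall)", "locked(d_office_bay)", "open(d_hall_lab)"]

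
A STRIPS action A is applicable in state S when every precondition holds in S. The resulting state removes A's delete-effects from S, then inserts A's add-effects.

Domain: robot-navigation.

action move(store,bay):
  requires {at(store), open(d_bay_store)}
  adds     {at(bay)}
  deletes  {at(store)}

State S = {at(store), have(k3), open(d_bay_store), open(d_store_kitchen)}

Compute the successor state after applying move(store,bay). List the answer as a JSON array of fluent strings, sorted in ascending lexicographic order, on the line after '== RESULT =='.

Progress:
  pre ⊆ S: {at(store), open(d_bay_store)} ⊆ S  — applicable
  S \ del = {have(k3), open(d_bay_store), open(d_store_kitchen)}
  ∪ add   = {at(bay), have(k3), open(d_bay_store), open(d_store_kitchen)}

== RESULT ==
["at(bay)", "have(k3)", "open(d_bay_store)", "open(d_store_kitchen)"]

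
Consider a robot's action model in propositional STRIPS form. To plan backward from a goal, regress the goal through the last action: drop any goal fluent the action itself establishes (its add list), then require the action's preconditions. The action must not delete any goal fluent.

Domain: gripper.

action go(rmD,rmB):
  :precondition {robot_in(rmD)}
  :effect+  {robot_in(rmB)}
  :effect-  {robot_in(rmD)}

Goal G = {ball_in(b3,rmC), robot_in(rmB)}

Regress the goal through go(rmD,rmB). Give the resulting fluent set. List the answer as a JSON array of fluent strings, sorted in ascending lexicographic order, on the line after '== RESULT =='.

Regress:
  G ∩ del = {}  (empty — regression defined)
  G \ add = {ball_in(b3,rmC), robot_in(rmB)} \ {robot_in(rmB)} = {ball_in(b3,rmC)}
  ∪ pre   = {ball_in(b3,rmC)} ∪ {robot_in(rmD)}
          = {ball_in(b3,rmC), robot_in(rmD)}

== RESULT ==
["ball_in(b3,rmC)", "robot_in(rmD)"]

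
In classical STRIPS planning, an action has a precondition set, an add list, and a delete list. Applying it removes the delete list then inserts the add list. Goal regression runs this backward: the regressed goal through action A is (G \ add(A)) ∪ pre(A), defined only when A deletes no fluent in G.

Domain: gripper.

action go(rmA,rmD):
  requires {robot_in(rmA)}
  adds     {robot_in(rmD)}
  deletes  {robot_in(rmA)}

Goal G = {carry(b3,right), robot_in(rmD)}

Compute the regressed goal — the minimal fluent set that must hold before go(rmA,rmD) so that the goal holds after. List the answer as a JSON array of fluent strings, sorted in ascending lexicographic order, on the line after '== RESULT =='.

Compute (G \ add) ∪ pre:
  G ∩ del = {}  (empty — regression defined)
  G \ add = {carry(b3,right), robot_in(rmD)} \ {robot_in(rmD)} = {carry(b3,right)}
  ∪ pre   = {carry(b3,right)} ∪ {robot_in(rmA)}
          = {carry(b3,right), robot_in(rmA)}

== RESULT ==
["carry(b3,right)", "robot_in(rmA)"]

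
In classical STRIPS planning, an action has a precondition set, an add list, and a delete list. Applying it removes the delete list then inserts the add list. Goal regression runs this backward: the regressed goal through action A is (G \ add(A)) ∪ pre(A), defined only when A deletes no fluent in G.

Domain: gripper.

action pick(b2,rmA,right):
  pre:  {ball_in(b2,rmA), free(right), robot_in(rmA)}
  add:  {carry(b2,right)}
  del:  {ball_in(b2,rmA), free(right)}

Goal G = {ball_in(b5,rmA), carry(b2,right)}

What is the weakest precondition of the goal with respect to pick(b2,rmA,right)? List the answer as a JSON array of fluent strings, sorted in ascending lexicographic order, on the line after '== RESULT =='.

Compute (G \ add) ∪ pre:
  G ∩ del = {}  (empty — regression defined)
  G \ add = {ball_in(b5,rmA), carry(b2,right)} \ {carry(b2,right)} = {ball_in(b5,rmA)}
  ∪ pre   = {ball_in(b5,rmA)} ∪ {ball_in(b2,rmA), free(right), robot_in(rmA)}
          = {ball_in(b2,rmA), ball_in(b5,rmA), free(right), robot_in(rmA)}

== RESULT ==
["ball_in(b2,rmA)", "ball_in(b5,rmA)", "free(right)", "robot_in(rmA)"]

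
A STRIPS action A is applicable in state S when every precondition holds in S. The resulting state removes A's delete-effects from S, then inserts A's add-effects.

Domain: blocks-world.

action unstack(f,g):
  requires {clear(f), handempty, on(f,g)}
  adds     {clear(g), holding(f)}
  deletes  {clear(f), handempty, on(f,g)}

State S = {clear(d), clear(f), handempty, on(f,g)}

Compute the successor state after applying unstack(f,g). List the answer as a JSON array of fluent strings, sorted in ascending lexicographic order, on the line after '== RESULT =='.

Compute (S \ del) ∪ add:
  pre ⊆ S: {clear(f), handempty, on(f,g)} ⊆ S  — applicable
  S \ del = {clear(d)}
  ∪ add   = {clear(d), clear(g), holding(f)}

== RESULT ==
["clear(d)", "clear(g)", "holding(f)"]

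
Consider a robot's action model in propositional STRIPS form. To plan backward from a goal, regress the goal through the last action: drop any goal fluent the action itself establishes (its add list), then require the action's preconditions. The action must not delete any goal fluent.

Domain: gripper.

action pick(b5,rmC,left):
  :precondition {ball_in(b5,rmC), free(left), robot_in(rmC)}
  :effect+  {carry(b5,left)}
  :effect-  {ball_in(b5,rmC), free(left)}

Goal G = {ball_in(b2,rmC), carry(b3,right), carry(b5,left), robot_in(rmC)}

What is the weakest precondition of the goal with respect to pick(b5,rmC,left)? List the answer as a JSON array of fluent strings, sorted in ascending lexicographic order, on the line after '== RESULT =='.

Regress:
  G ∩ del = {}  (empty — regression defined)
  G \ add = {ball_in(b2,rmC), carry(b3,right), carry(b5,left), robot_in(rmC)} \ {carry(b5,left)} = {ball_in(b2,rmC), carry(b3,right), robot_in(rmC)}
  ∪ pre   = {ball_in(b2,rmC), carry(b3,right), robot_in(rmC)} ∪ {ball_in(b5,rmC), free(left), robot_in(rmC)}
          = {ball_in(b2,rmC), ball_in(b5,rmC), carry(b3,right), free(left), robot_in(rmC)}

== RESULT ==
["ball_in(b2,rmC)", "ball_in(b5,rmC)", "carry(b3,right)", "free(left)", "robot_in(rmC)"]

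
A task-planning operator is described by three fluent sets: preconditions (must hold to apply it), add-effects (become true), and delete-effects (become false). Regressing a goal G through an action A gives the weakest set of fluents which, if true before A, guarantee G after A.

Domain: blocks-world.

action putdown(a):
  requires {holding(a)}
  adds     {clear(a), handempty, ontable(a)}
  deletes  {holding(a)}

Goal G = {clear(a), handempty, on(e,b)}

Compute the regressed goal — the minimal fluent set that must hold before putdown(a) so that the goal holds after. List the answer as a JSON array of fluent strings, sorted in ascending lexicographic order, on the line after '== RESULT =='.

Regress:
  G ∩ del = {}  (empty — regression defined)
  G \ add = {clear(a), handempty, on(e,b)} \ {clear(a), handempty, ontable(a)} = {on(e,b)}
  ∪ pre   = {on(e,b)} ∪ {holding(a)}
          = {holding(a), on(e,b)}

== RESULT ==
["holding(a)", "on(e,b)"]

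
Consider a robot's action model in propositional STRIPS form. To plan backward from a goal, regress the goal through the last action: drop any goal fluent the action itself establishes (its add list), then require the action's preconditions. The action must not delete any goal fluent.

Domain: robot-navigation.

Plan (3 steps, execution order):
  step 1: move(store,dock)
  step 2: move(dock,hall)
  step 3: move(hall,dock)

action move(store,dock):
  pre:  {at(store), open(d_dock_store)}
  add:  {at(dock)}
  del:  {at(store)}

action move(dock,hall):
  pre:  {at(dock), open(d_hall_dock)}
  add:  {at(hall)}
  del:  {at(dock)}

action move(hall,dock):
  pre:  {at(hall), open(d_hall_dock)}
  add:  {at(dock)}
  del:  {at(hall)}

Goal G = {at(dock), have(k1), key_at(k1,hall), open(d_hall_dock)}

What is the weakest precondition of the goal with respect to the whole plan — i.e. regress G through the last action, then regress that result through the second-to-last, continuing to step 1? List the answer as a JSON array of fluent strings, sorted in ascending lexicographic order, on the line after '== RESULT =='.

Regress step by step:
  through step 3 (move(hall,dock)): drop {at(dock)}, keep {have(k1), key_at(k1,hall), open(d_hall_dock)}, require {at(hall), open(d_hall_dock)}
    → {at(hall), have(k1), key_at(k1,hall), open(d_hall_dock)}
  through step 2 (move(dock,hall)): drop {at(hall)}, keep {have(k1), key_at(k1,hall), open(d_hall_dock)}, require {at(dock), open(d_hall_dock)}
    → {at(dock), have(k1), key_at(k1,hall), open(d_hall_dock)}
  through step 1 (move(store,dock)): drop {at(dock)}, keep {have(k1), key_at(k1,hall), open(d_hall_dock)}, require {at(store), open(d_dock_store)}
    → {at(store), have(k1), key_at(k1,hall), open(d_dock_store), open(d_hall_dock)}

== RESULT ==
["at(store)", "have(k1)", "key_at(k1,hall)", "open(d_dock_store)", "open(d_hall_dock)"]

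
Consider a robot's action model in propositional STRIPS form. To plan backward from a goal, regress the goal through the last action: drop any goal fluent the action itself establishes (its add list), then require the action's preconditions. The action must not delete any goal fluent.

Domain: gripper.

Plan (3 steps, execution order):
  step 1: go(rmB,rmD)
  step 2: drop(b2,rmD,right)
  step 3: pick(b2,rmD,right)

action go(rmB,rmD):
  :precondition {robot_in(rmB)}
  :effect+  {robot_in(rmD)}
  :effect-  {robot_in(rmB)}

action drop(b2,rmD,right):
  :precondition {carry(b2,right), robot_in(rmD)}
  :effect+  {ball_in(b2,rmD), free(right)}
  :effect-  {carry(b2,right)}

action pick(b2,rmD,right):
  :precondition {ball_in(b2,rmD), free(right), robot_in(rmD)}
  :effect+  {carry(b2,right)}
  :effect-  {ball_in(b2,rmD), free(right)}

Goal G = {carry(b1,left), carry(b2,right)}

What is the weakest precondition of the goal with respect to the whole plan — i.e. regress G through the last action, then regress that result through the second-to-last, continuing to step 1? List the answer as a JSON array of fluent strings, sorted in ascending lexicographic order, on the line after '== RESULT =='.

Regress step by step:
  through step 3 (pick(b2,rmD,right)): drop {carry(b2,right)}, keep {carry(b1,left)}, require {ball_in(b2,rmD), free(right), robot_in(rmD)}
    → {ball_in(b2,rmD), carry(b1,left), free(right), robot_in(rmD)}
  through step 2 (drop(b2,rmD,right)): drop {ball_in(b2,rmD), free(right)}, keep {carry(b1,left), robot_in(rmD)}, require {carry(b2,right), robot_in(rmD)}
    → {carry(b1,left), carry(b2,right), robot_in(rmD)}
  through step 1 (go(rmB,rmD)): drop {robot_in(rmD)}, keep {carry(b1,left), carry(b2,right)}, require {robot_in(rmB)}
    → {carry(b1,left), carry(b2,right), robot_in(rmB)}

== RESULT ==
["carry(b1,left)", "carry(b2,right)", "robot_in(rmB)"]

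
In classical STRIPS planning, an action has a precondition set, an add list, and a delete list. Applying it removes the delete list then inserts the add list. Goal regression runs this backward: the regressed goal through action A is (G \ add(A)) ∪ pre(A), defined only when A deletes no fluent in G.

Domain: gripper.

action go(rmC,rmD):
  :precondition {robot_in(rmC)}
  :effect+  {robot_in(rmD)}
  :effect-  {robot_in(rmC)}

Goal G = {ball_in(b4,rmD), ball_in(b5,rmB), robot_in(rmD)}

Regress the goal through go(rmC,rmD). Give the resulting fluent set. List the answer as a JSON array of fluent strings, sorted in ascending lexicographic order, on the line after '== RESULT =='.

Compute (G \ add) ∪ pre:
  G ∩ del = {}  (empty — regression defined)
  G \ add = {ball_in(b4,rmD), ball_in(b5,rmB), robot_in(rmD)} \ {robot_in(rmD)} = {ball_in(b4,rmD), ball_in(b5,rmB)}
  ∪ pre   = {ball_in(b4,rmD), ball_in(b5,rmB)} ∪ {robot_in(rmC)}
          = {ball_in(b4,rmD), ball_in(b5,rmB), robot_in(rmC)}

== RESULT ==
["ball_in(b4,rmD)", "ball_in(b5,rmB)", "robot_in(rmC)"]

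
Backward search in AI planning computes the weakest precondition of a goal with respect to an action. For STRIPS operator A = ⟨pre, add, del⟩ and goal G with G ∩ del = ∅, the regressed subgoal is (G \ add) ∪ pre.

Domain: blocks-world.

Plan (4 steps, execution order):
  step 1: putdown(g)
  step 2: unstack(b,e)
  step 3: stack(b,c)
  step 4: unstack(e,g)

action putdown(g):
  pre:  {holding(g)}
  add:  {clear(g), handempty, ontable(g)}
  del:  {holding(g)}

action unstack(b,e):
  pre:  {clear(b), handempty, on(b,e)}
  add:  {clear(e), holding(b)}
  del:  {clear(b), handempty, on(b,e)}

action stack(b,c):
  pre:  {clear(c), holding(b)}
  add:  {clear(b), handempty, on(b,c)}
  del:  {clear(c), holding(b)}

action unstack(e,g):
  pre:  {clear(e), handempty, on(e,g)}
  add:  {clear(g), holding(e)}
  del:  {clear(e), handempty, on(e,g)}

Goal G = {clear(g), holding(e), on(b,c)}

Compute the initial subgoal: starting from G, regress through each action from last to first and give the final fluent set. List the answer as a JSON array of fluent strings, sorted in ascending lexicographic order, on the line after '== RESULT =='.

Work backward from the goal:
  through step 4 (unstack(e,g)): drop {clear(g), holding(e)}, keep {on(b,c)}, require {clear(e), handempty, on(e,g)}
    → {clear(e), handempty, on(b,c), on(e,g)}
  through step 3 (stack(b,c)): drop {handempty, on(b,c)}, keep {clear(e), on(e,g)}, require {clear(c), holding(b)}
    → {clear(c), clear(e), holding(b), on(e,g)}
  through step 2 (unstack(b,e)): drop {clear(e), holding(b)}, keep {clear(c), on(e,g)}, require {clear(b), handempty, on(b,e)}
    → {clear(b), clear(c), handempty, on(b,e), on(e,g)}
  through step 1 (putdown(g)): drop {handempty}, keep {clear(b), clear(c), on(b,e), on(e,g)}, require {holding(g)}
    → {clear(b), clear(c), holding(g), on(b,e), on(e,g)}

== RESULT ==
["clear(b)", "clear(c)", "holding(g)", "on(b,e)", "on(e,g)"]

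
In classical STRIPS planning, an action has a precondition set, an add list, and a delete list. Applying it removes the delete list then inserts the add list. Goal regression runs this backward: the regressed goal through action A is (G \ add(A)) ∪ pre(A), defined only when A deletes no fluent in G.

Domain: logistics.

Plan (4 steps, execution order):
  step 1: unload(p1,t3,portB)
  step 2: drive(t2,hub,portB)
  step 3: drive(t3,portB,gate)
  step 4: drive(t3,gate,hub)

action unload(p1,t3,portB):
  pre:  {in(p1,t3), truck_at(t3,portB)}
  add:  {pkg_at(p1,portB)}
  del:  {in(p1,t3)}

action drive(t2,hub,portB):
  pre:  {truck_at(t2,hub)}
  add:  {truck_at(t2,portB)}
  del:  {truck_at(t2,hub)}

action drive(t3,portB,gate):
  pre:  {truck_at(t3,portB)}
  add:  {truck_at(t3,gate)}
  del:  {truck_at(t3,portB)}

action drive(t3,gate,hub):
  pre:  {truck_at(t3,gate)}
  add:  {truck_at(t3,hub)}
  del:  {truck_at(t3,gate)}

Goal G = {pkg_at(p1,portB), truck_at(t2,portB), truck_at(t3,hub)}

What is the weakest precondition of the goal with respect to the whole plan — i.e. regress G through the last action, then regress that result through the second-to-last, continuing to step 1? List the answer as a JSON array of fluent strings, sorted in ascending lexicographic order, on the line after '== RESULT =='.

Regress step by step:
  through step 4 (drive(t3,gate,hub)): drop {truck_at(t3,hub)}, keep {pkg_at(p1,portB), truck_at(t2,portB)}, require {truck_at(t3,gate)}
    → {pkg_at(p1,portB), truck_at(t2,portB), truck_at(t3,gate)}
  through step 3 (drive(t3,portB,gate)): drop {truck_at(t3,gate)}, keep {pkg_at(p1,portB), truck_at(t2,portB)}, require {truck_at(t3,portB)}
    → {pkg_at(p1,portB), truck_at(t2,portB), truck_at(t3,portB)}
  through step 2 (drive(t2,hub,portB)): drop {truck_at(t2,portB)}, keep {pkg_at(p1,portB), truck_at(t3,portB)}, require {truck_at(t2,hub)}
    → {pkg_at(p1,portB), truck_at(t2,hub), truck_at(t3,portB)}
  through step 1 (unload(p1,t3,portB)): drop {pkg_at(p1,portB)}, keep {truck_at(t2,hub), truck_at(t3,portB)}, require {in(p1,t3), truck_at(t3,portB)}
    → {in(p1,t3), truck_at(t2,hub), truck_at(t3,portB)}

== RESULT ==
["in(p1,t3)", "truck_at(t2,hub)", "truck_at(t3,portB)"]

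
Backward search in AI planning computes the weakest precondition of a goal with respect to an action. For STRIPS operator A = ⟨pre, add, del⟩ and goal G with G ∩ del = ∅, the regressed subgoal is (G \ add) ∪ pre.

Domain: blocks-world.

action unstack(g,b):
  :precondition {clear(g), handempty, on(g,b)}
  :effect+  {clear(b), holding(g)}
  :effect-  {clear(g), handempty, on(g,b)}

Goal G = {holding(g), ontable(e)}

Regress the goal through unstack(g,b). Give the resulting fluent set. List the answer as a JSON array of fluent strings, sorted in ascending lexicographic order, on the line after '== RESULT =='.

Compute (G \ add) ∪ pre:
  G ∩ del = {}  (empty — regression defined)
  G \ add = {holding(g), ontable(e)} \ {clear(b), holding(g)} = {ontable(e)}
  ∪ pre   = {ontable(e)} ∪ {clear(g), handempty, on(g,b)}
          = {clear(g), handempty, on(g,b), ontable(e)}

== RESULT ==
["clear(g)", "handempty", "on(g,b)", "ontable(e)"]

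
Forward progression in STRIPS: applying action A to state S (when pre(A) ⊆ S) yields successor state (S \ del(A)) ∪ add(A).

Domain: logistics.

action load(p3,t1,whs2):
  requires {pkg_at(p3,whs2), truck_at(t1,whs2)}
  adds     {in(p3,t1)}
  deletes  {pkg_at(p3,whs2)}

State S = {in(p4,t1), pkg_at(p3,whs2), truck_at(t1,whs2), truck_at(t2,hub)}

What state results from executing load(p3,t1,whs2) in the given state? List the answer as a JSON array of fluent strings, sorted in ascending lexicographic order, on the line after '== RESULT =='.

Compute (S \ del) ∪ add:
  pre ⊆ S: {pkg_at(p3,whs2), truck_at(t1,whs2)} ⊆ S  — applicable
  S \ del = {in(p4,t1), truck_at(t1,whs2), truck_at(t2,hub)}
  ∪ add   = {in(p3,t1), in(p4,t1), truck_at(t1,whs2), truck_at(t2,hub)}

== RESULT ==
["in(p3,t1)", "in(p4,t1)", "truck_at(t1,whs2)", "truck_at(t2,hub)"]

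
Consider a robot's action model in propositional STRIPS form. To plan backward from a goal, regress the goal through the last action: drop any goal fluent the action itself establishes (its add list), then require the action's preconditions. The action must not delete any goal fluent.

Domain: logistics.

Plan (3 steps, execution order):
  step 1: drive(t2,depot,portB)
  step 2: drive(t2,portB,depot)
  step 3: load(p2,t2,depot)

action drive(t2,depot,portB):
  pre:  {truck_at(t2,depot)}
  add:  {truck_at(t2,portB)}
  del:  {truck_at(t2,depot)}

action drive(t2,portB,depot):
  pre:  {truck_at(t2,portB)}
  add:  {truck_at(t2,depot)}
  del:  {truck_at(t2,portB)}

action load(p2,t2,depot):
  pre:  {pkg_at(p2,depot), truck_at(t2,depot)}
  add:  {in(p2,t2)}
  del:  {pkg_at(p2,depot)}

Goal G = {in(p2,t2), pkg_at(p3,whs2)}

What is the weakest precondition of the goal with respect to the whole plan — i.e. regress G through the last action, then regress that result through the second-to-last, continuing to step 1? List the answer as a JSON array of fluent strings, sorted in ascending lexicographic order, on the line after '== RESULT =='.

Regress step by step:
  through step 3 (load(p2,t2,depot)): drop {in(p2,t2)}, keep {pkg_at(p3,whs2)}, require {pkg_at(p2,depot), truck_at(t2,depot)}
    → {pkg_at(p2,depot), pkg_at(p3,whs2), truck_at(t2,depot)}
  through step 2 (drive(t2,portB,depot)): drop {truck_at(t2,depot)}, keep {pkg_at(p2,depot), pkg_at(p3,whs2)}, require {truck_at(t2,portB)}
    → {pkg_at(p2,depot), pkg_at(p3,whs2), truck_at(t2,portB)}
  through step 1 (drive(t2,depot,portB)): drop {truck_at(t2,portB)}, keep {pkg_at(p2,depot), pkg_at(p3,whs2)}, require {truck_at(t2,depot)}
    → {pkg_at(p2,depot), pkg_at(p3,whs2), truck_at(t2,depot)}

== RESULT ==
["pkg_at(p2,depot)", "pkg_at(p3,whs2)", "truck_at(t2,depot)"]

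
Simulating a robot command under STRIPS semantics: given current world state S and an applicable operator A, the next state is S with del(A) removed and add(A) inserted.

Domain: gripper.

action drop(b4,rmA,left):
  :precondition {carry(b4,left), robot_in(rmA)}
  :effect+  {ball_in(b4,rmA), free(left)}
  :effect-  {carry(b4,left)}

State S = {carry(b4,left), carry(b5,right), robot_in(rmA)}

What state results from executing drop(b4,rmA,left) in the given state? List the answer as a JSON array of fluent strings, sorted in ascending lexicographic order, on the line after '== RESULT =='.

Compute (S \ del) ∪ add:
  pre ⊆ S: {carry(b4,left), robot_in(rmA)} ⊆ S  — applicable
  S \ del = {carry(b5,right), robot_in(rmA)}
  ∪ add   = {ball_in(b4,rmA), carry(b5,right), free(left), robot_in(rmA)}

== RESULT ==
["ball_in(b4,rmA)", "carry(b5,right)", "free(left)", "robot_in(rmA)"]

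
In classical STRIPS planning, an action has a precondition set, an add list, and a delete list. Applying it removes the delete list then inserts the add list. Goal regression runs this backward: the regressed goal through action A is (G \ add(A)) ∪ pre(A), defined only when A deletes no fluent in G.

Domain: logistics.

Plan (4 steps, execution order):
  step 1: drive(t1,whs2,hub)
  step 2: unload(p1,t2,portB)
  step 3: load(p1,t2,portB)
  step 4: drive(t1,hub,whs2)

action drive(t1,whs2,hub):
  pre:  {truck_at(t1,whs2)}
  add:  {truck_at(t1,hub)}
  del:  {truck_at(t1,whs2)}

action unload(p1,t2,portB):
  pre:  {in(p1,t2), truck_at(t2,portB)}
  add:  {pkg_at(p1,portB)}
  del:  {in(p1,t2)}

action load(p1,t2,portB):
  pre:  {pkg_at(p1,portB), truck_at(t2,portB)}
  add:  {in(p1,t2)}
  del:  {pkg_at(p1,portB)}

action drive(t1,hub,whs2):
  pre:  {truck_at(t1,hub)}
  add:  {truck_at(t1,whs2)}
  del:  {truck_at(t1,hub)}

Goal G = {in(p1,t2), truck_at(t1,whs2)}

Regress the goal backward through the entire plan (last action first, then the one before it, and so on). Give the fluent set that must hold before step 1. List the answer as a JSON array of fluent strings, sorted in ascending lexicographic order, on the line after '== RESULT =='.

Regress step by step:
  through step 4 (drive(t1,hub,whs2)): drop {truck_at(t1,whs2)}, keep {in(p1,t2)}, require {truck_at(t1,hub)}
    → {in(p1,t2), truck_at(t1,hub)}
  through step 3 (load(p1,t2,portB)): drop {in(p1,t2)}, keep {truck_at(t1,hub)}, require {pkg_at(p1,portB), truck_at(t2,portB)}
    → {pkg_at(p1,portB), truck_at(t1,hub), truck_at(t2,portB)}
  through step 2 (unload(p1,t2,portB)): drop {pkg_at(p1,portB)}, keep {truck_at(t1,hub), truck_at(t2,portB)}, require {in(p1,t2), truck_at(t2,portB)}
    → {in(p1,t2), truck_at(t1,hub), truck_at(t2,portB)}
  through step 1 (drive(t1,whs2,hub)): drop {truck_at(t1,hub)}, keep {in(p1,t2), truck_at(t2,portB)}, require {truck_at(t1,whs2)}
    → {in(p1,t2), truck_at(t1,whs2), truck_at(t2,portB)}

== RESULT ==
["in(p1,t2)", "truck_at(t1,whs2)", "truck_at(t2,portB)"]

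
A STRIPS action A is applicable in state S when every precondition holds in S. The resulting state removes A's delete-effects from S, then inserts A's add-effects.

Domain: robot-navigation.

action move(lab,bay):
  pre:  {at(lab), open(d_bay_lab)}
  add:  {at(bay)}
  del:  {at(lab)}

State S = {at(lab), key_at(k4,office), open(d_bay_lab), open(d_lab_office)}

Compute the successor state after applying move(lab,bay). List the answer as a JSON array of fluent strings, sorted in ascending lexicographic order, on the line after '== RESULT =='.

Compute (S \ del) ∪ add:
  pre ⊆ S: {at(lab), open(d_bay_lab)} ⊆ S  — applicable
  S \ del = {key_at(k4,office), open(d_bay_lab), open(d_lab_office)}
  ∪ add   = {at(bay), key_at(k4,office), open(d_bay_lab), open(d_lab_office)}

== RESULT ==
["at(bay)", "key_at(k4,office)", "open(d_bay_lab)", "open(d_lab_office)"]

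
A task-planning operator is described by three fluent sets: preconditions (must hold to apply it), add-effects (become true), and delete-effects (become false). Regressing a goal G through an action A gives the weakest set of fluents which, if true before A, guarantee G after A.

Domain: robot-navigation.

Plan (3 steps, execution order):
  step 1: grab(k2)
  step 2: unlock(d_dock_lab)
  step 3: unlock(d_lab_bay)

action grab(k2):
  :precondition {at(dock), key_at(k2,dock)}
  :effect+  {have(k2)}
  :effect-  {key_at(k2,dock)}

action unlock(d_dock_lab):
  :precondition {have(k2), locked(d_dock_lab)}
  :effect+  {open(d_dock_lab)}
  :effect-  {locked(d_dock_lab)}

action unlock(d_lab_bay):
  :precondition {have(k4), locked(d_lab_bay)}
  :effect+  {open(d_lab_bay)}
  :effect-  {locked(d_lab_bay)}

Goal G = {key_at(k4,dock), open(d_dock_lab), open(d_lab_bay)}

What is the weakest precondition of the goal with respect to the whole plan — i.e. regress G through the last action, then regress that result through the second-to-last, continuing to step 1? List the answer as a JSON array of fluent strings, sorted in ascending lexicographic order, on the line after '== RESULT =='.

Regress step by step:
  through step 3 (unlock(d_lab_bay)): drop {open(d_lab_bay)}, keep {key_at(k4,dock), open(d_dock_lab)}, require {have(k4), locked(d_lab_bay)}
    → {have(k4), key_at(k4,dock), locked(d_lab_bay), open(d_dock_lab)}
  through step 2 (unlock(d_dock_lab)): drop {open(d_dock_lab)}, keep {have(k4), key_at(k4,dock), locked(d_lab_bay)}, require {have(k2), locked(d_dock_lab)}
    → {have(k2), have(k4), key_at(k4,dock), locked(d_dock_lab), locked(d_lab_bay)}
  through step 1 (grab(k2)): drop {have(k2)}, keep {have(k4), key_at(k4,dock), locked(d_dock_lab), locked(d_lab_bay)}, require {at(dock), key_at(k2,dock)}
    → {at(dock), have(k4), key_at(k2,dock), key_at(k4,dock), locked(d_dock_lab), locked(d_lab_bay)}

== RESULT ==
["at(dock)", "have(k4)", "key_at(k2,dock)", "key_at(k4,dock)", "locked(d_dock_lab)", "locked(d_lab_bay)"]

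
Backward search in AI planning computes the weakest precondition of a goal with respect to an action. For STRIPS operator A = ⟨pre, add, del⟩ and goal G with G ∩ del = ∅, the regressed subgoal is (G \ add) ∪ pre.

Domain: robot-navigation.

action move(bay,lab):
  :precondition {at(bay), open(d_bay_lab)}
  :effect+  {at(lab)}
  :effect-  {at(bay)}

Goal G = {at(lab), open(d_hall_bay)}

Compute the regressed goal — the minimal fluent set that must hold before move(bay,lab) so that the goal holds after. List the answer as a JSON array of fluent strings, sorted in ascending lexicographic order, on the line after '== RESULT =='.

Compute (G \ add) ∪ pre:
  G ∩ del = {}  (empty — regression defined)
  G \ add = {at(lab), open(d_hall_bay)} \ {at(lab)} = {open(d_hall_bay)}
  ∪ pre   = {open(d_hall_bay)} ∪ {at(bay), open(d_bay_lab)}
          = {at(bay), open(d_bay_lab), open(d_hall_bay)}

== RESULT ==
["at(bay)", "open(d_bay_lab)", "open(d_hall_bay)"]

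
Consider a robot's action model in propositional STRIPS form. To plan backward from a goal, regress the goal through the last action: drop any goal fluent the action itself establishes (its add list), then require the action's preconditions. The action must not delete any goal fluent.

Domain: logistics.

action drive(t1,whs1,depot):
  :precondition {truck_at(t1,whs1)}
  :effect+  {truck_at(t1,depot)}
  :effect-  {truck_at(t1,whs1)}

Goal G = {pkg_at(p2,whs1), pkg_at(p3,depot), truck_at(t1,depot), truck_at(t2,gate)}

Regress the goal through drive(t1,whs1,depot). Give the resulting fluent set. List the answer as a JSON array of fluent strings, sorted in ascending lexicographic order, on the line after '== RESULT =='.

Regress:
  G ∩ del = {}  (empty — regression defined)
  G \ add = {pkg_at(p2,whs1), pkg_at(p3,depot), truck_at(t1,depot), truck_at(t2,gate)} \ {truck_at(t1,depot)} = {pkg_at(p2,whs1), pkg_at(p3,depot), truck_at(t2,gate)}
  ∪ pre   = {pkg_at(p2,whs1), pkg_at(p3,depot), truck_at(t2,gate)} ∪ {truck_at(t1,whs1)}
          = {pkg_at(p2,whs1), pkg_at(p3,depot), truck_at(t1,whs1), truck_at(t2,gate)}

== RESULT ==
["pkg_at(p2,whs1)", "pkg_at(p3,depot)", "truck_at(t1,whs1)", "truck_at(t2,gate)"]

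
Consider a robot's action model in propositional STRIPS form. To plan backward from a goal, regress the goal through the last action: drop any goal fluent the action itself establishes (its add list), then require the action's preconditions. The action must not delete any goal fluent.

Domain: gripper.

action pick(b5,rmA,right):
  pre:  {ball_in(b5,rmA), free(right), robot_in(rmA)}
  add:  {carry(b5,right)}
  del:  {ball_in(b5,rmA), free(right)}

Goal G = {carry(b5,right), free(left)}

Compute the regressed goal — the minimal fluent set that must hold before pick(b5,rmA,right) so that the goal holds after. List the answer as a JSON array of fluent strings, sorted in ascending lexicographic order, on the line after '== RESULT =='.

Compute (G \ add) ∪ pre:
  G ∩ del = {}  (empty — regression defined)
  G \ add = {carry(b5,right), free(left)} \ {carry(b5,right)} = {free(left)}
  ∪ pre   = {free(left)} ∪ {ball_in(b5,rmA), free(right), robot_in(rmA)}
          = {ball_in(b5,rmA), free(left), free(right), robot_in(rmA)}

== RESULT ==
["ball_in(b5,rmA)", "free(left)", "free(right)", "robot_in(rmA)"]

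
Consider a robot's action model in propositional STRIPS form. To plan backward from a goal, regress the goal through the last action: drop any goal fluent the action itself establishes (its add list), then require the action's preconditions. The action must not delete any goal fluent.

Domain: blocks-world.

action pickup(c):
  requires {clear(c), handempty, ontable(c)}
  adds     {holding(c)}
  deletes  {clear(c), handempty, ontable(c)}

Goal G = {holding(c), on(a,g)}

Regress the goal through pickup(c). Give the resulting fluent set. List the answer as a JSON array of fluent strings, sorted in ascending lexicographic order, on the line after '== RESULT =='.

Compute (G \ add) ∪ pre:
  G ∩ del = {}  (empty — regression defined)
  G \ add = {holding(c), on(a,g)} \ {holding(c)} = {on(a,g)}
  ∪ pre   = {on(a,g)} ∪ {clear(c), handempty, ontable(c)}
          = {clear(c), handempty, on(a,g), ontable(c)}

== RESULT ==
["clear(c)", "handempty", "on(a,g)", "ontable(c)"]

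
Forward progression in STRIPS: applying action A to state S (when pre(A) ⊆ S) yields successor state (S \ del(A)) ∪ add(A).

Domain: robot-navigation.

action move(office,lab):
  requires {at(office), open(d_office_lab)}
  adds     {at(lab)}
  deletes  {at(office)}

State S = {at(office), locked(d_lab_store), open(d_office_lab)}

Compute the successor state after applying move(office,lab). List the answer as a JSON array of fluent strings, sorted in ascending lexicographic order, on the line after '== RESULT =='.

Progress:
  pre ⊆ S: {at(office), open(d_office_lab)} ⊆ S  — applicable
  S \ del = {locked(d_lab_store), open(d_office_lab)}
  ∪ add   = {at(lab), locked(d_lab_store), open(d_office_lab)}

== RESULT ==
["at(lab)", "locked(d_lab_store)", "open(d_office_lab)"]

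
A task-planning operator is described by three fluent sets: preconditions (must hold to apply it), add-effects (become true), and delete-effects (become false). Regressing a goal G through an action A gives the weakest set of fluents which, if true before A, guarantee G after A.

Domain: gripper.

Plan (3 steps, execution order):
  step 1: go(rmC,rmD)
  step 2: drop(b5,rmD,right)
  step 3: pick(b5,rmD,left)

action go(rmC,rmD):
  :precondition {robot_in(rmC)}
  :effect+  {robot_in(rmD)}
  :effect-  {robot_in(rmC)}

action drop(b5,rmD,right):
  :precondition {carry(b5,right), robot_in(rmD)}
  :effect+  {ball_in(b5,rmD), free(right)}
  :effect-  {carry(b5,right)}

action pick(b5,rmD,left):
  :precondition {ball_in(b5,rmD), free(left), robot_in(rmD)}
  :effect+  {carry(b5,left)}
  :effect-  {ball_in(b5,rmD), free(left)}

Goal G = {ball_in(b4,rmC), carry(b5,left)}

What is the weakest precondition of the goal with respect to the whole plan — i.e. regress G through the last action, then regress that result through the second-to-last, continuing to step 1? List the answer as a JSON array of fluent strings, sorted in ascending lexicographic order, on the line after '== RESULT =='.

Regress step by step:
  through step 3 (pick(b5,rmD,left)): drop {carry(b5,left)}, keep {ball_in(b4,rmC)}, require {ball_in(b5,rmD), free(left), robot_in(rmD)}
    → {ball_in(b4,rmC), ball_in(b5,rmD), free(left), robot_in(rmD)}
  through step 2 (drop(b5,rmD,right)): drop {ball_in(b5,rmD)}, keep {ball_in(b4,rmC), free(left), robot_in(rmD)}, require {carry(b5,right), robot_in(rmD)}
    → {ball_in(b4,rmC), carry(b5,right), free(left), robot_in(rmD)}
  through step 1 (go(rmC,rmD)): drop {robot_in(rmD)}, keep {ball_in(b4,rmC), carry(b5,right), free(left)}, require {robot_in(rmC)}
    → {ball_in(b4,rmC), carry(b5,right), free(left), robot_in(rmC)}

== RESULT ==
["ball_in(b4,rmC)", "carry(b5,right)", "free(left)", "robot_in(rmC)"]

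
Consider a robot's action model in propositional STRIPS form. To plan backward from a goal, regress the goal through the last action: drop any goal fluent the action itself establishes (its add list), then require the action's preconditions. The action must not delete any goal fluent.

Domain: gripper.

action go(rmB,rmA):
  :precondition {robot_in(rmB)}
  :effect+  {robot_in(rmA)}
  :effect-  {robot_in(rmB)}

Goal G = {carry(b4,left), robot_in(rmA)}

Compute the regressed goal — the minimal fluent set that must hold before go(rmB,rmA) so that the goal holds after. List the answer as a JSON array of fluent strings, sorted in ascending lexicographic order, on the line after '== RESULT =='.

Regress:
  G ∩ del = {}  (empty — regression defined)
  G \ add = {carry(b4,left), robot_in(rmA)} \ {robot_in(rmA)} = {carry(b4,left)}
  ∪ pre   = {carry(b4,left)} ∪ {robot_in(rmB)}
          = {carry(b4,left), robot_in(rmB)}

== RESULT ==
["carry(b4,left)", "robot_in(rmB)"]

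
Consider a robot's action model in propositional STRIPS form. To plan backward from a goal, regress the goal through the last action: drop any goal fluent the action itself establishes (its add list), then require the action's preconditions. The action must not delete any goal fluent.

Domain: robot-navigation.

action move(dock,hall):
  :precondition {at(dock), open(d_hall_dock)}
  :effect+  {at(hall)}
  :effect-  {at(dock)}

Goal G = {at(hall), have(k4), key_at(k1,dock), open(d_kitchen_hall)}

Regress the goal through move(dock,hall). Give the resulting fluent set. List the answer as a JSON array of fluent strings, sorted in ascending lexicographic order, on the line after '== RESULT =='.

Regress:
  G ∩ del = {}  (empty — regression defined)
  G \ add = {at(hall), have(k4), key_at(k1,dock), open(d_kitchen_hall)} \ {at(hall)} = {have(k4), key_at(k1,dock), open(d_kitchen_hall)}
  ∪ pre   = {have(k4), key_at(k1,dock), open(d_kitchen_hall)} ∪ {at(dock), open(d_hall_dock)}
          = {at(dock), have(k4), key_at(k1,dock), open(d_hall_dock), open(d_kitchen_hall)}

== RESULT ==
["at(dock)", "have(k4)", "key_at(k1,dock)", "open(d_hall_dock)", "open(d_kitchen_hall)"]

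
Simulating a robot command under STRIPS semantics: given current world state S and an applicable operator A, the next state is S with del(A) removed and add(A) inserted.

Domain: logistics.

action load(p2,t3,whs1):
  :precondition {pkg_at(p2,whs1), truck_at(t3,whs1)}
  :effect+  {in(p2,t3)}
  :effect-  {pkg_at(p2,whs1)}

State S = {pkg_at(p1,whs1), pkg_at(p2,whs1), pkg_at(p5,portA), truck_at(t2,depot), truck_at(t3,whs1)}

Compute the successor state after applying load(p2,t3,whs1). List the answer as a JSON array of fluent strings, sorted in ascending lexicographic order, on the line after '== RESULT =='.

Progress:
  pre ⊆ S: {pkg_at(p2,whs1), truck_at(t3,whs1)} ⊆ S  — applicable
  S \ del = {pkg_at(p1,whs1), pkg_at(p5,portA), truck_at(t2,depot), truck_at(t3,whs1)}
  ∪ add   = {in(p2,t3), pkg_at(p1,whs1), pkg_at(p5,portA), truck_at(t2,depot), truck_at(t3,whs1)}

== RESULT ==
["in(p2,t3)", "pkg_at(p1,whs1)", "pkg_at(p5,portA)", "truck_at(t2,depot)", "truck_at(t3,whs1)"]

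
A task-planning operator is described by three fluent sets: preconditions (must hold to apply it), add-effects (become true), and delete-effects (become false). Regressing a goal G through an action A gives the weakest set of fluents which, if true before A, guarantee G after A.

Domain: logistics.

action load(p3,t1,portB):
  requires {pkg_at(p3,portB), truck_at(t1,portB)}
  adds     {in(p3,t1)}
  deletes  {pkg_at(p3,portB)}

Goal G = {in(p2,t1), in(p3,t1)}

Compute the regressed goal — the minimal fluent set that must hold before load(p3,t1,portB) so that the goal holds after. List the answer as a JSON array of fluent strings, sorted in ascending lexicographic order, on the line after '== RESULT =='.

Compute (G \ add) ∪ pre:
  G ∩ del = {}  (empty — regression defined)
  G \ add = {in(p2,t1), in(p3,t1)} \ {in(p3,t1)} = {in(p2,t1)}
  ∪ pre   = {in(p2,t1)} ∪ {pkg_at(p3,portB), truck_at(t1,portB)}
          = {in(p2,t1), pkg_at(p3,portB), truck_at(t1,portB)}

== RESULT ==
["in(p2,t1)", "pkg_at(p3,portB)", "truck_at(t1,portB)"]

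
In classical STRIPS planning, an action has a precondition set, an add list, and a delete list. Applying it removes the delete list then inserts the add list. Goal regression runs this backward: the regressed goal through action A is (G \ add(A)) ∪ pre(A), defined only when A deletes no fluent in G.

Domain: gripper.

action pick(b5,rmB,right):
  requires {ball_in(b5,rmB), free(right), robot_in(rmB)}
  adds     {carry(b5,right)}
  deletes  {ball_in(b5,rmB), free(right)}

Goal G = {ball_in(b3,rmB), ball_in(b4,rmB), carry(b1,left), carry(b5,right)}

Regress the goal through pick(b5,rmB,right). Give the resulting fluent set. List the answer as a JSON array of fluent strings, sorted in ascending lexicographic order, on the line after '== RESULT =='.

Compute (G \ add) ∪ pre:
  G ∩ del = {}  (empty — regression defined)
  G \ add = {ball_in(b3,rmB), ball_in(b4,rmB), carry(b1,left), carry(b5,right)} \ {carry(b5,right)} = {ball_in(b3,rmB), ball_in(b4,rmB), carry(b1,left)}
  ∪ pre   = {ball_in(b3,rmB), ball_in(b4,rmB), carry(b1,left)} ∪ {ball_in(b5,rmB), free(right), robot_in(rmB)}
          = {ball_in(b3,rmB), ball_in(b4,rmB), ball_in(b5,rmB), carry(b1,left), free(right), robot_in(rmB)}

== RESULT ==
["ball_in(b3,rmB)", "ball_in(b4,rmB)", "ball_in(b5,rmB)", "carry(b1,left)", "free(right)", "robot_in(rmB)"]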